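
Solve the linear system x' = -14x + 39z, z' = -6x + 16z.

x(t) = 2C_1e^(t)sin(3t) - 3C_1e^(t)cos(3t) - 3C_2e^(t)sin(3t) - 2C_2e^(t)cos(3t), z(t) = C_1e^(t)sin(3t) - C_1e^(t)cos(3t) - C_2e^(t)sin(3t) - C_2e^(t)cos(3t)

Coefficient matrix A = [[-14, 39], [-6, 16]].
Characteristic polynomial det(A - λI) = λ^2 - 2λ + 10 = 0.
Eigenvalues λ = 1 ± 3i (complex conjugate pair).
For λ=1+3i: an eigenvector is (-3,-1) - i(2,1) = (-3 - 2i, -1 - i).
A real fundamental pair from Re and Im of e^((1+3i)t)v: X_1 = e^(t)(cos(3t)·(-3,-1) + sin(3t)·(2,1)), X_2 = e^(t)(sin(3t)·(-3,-1) - cos(3t)·(2,1)).
General solution: C_1X_1 + C_2X_2.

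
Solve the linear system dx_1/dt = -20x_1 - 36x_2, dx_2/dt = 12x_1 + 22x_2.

x_1(t) = 3K_1e^(4t) + 2K_2e^(-2t), x_2(t) = -2K_1e^(4t) - K_2e^(-2t)

Coefficient matrix A = [[-20, -36], [12, 22]].
Characteristic polynomial det(A - λI) = λ^2 - 2λ - 8 = 0.
Eigenvalues λ = 4, -2.
For λ=4: (A-λI) row 1 is [-24, -36], so an eigenvector is (3, -2).
For λ=-2: (A-λI) row 1 is [-18, -36], so an eigenvector is (2, -1).
General solution: K_1e^(4t)(3,-2) + K_2e^(-2t)(2,-1).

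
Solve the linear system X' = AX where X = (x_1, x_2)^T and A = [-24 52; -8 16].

x_1(t) = 2C_1e^(-4t)sin(4t) - 3C_1e^(-4t)cos(4t) - 3C_2e^(-4t)sin(4t) - 2C_2e^(-4t)cos(4t), x_2(t) = C_1e^(-4t)sin(4t) - C_1e^(-4t)cos(4t) - C_2e^(-4t)sin(4t) - C_2e^(-4t)cos(4t)

Coefficient matrix A = [[-24, 52], [-8, 16]].
Characteristic polynomial det(A - λI) = λ^2 + 8λ + 32 = 0.
Eigenvalues λ = -4 ± 4i (complex conjugate pair).
For λ=-4+4i: an eigenvector is (-3,-1) - i(2,1) = (-3 - 2i, -1 - i).
A real fundamental pair from Re and Im of e^((-4+4i)t)v: X_1 = e^(-4t)(cos(4t)·(-3,-1) + sin(4t)·(2,1)), X_2 = e^(-4t)(sin(4t)·(-3,-1) - cos(4t)·(2,1)).
General solution: C_1X_1 + C_2X_2.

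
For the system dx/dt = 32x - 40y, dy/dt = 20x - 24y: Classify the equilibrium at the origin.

unstable spiral

A = [[32,-40],[20,-24]]; det(A-λI) = λ^2 - 8λ + 32.
λ = 4 ± 4i: positive real part.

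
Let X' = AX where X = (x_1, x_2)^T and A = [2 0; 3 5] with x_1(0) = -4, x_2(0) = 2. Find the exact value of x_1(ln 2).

A = [[2,0],[3,5]]; eigenvalues λ = 5, 2.
Eigenvectors: (0,-1) for λ=5, (1,-1) for λ=2.
From the initial condition, c_1 = 2, c_2 = -4.
x_1(ln 2) = (2)(2^5)(0) + (-4)(2^2)(1) = -16.

-16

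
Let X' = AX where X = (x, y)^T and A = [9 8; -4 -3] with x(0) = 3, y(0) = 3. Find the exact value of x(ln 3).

2889

A = [[9,8],[-4,-3]]; eigenvalues λ = 5, 1.
Eigenvectors: (2,-1) for λ=5, (-1,1) for λ=1.
From the initial condition, c_1 = 6, c_2 = 9.
x(ln 3) = (6)(3^5)(2) + (9)(3^1)(-1) = 2889.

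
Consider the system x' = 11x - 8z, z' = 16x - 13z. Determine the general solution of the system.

x(t) = c_1e^(-5t) - c_2e^(3t), z(t) = 2c_1e^(-5t) - c_2e^(3t)

Coefficient matrix A = [[11, -8], [16, -13]].
Characteristic polynomial det(A - λI) = λ^2 + 2λ - 15 = 0.
Eigenvalues λ = -5, 3.
For λ=-5: (A-λI) row 1 is [16, -8], so an eigenvector is (1, 2).
For λ=3: (A-λI) row 1 is [8, -8], so an eigenvector is (-1, -1).
General solution: c_1e^(-5t)(1,2) + c_2e^(3t)(-1,-1).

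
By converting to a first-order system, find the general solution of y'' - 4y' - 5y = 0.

y(t) = K_1e^(-t) + K_2e^(5t)

Let x_1 = y, x_2 = y'. Then x_1' = x_2 and x_2' = 5x_1 + 4x_2.
A = [[0,1],[5,4]]; det(A-λI) = λ^2 - 4λ - 5.
Eigenvalues λ = -1, 5 with eigenvectors (1,-1), (1,5).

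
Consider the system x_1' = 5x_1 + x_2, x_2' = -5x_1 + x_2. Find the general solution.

x_1(t) = -C_1e^(3t)cos(t) - C_2e^(3t)sin(t), x_2(t) = C_1e^(3t)sin(t) + 2C_1e^(3t)cos(t) + 2C_2e^(3t)sin(t) - C_2e^(3t)cos(t)

Coefficient matrix A = [[5, 1], [-5, 1]].
Characteristic polynomial det(A - λI) = λ^2 - 6λ + 10 = 0.
Eigenvalues λ = 3 ± i (complex conjugate pair).
For λ=3+i: an eigenvector is (-1,2) - i(0,1) = (-1, 2 - i).
A real fundamental pair from Re and Im of e^((3+i)t)v: X_1 = e^(3t)(cos(t)·(-1,2) + sin(t)·(0,1)), X_2 = e^(3t)(sin(t)·(-1,2) - cos(t)·(0,1)).
General solution: C_1X_1 + C_2X_2.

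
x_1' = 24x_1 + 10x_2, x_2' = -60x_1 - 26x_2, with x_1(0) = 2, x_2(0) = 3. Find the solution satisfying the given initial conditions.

Coefficient matrix A = [[24, 10], [-60, -26]].
Characteristic polynomial det(A - λI) = λ^2 + 2λ - 24 = 0.
Eigenvalues λ = 4, -6.
For λ=4: (A-λI) row 1 is [20, 10], so an eigenvector is (1, -2).
For λ=-6: (A-λI) row 1 is [30, 10], so an eigenvector is (-1, 3).
General solution: K_1e^(4t)(1,-2) + K_2e^(-6t)(-1,3).
Applying x_1(0)=2, x_2(0)=3 gives K_1=9, K_2=7.

x_1(t) = 9e^(4t) - 7e^(-6t), x_2(t) = -18e^(4t) + 21e^(-6t)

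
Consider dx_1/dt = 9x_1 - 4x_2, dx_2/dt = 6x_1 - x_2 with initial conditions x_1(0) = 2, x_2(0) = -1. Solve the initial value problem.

Coefficient matrix A = [[9, -4], [6, -1]].
Characteristic polynomial det(A - λI) = λ^2 - 8λ + 15 = 0.
Eigenvalues λ = 5, 3.
For λ=5: (A-λI) row 1 is [4, -4], so an eigenvector is (-1, -1).
For λ=3: (A-λI) row 1 is [6, -4], so an eigenvector is (2, 3).
General solution: c_1e^(5t)(-1,-1) + c_2e^(3t)(2,3).
Applying x_1(0)=2, x_2(0)=-1 gives c_1=-8, c_2=-3.

x_1(t) = 8e^(5t) - 6e^(3t), x_2(t) = 8e^(5t) - 9e^(3t)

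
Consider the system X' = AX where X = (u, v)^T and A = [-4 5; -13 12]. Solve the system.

u(t) = 2C_1e^(4t)sin(t) + C_1e^(4t)cos(t) + C_2e^(4t)sin(t) - 2C_2e^(4t)cos(t), v(t) = 3C_1e^(4t)sin(t) + 2C_1e^(4t)cos(t) + 2C_2e^(4t)sin(t) - 3C_2e^(4t)cos(t)

Coefficient matrix A = [[-4, 5], [-13, 12]].
Characteristic polynomial det(A - λI) = λ^2 - 8λ + 17 = 0.
Eigenvalues λ = 4 ± i (complex conjugate pair).
For λ=4+i: an eigenvector is (1,2) - i(2,3) = (1 - 2i, 2 - 3i).
A real fundamental pair from Re and Im of e^((4+i)t)v: X_1 = e^(4t)(cos(t)·(1,2) + sin(t)·(2,3)), X_2 = e^(4t)(sin(t)·(1,2) - cos(t)·(2,3)).
General solution: C_1X_1 + C_2X_2.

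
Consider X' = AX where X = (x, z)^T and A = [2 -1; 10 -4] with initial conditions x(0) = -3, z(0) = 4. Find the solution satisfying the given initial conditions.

x(t) = -13e^(-t)sin(t) - 3e^(-t)cos(t), z(t) = -42e^(-t)sin(t) + 4e^(-t)cos(t)

Coefficient matrix A = [[2, -1], [10, -4]].
Characteristic polynomial det(A - λI) = λ^2 + 2λ + 2 = 0.
Eigenvalues λ = -1 ± i (complex conjugate pair).
For λ=-1+i: an eigenvector is (1,3) - i(0,1) = (1, 3 - i).
A real fundamental pair from Re and Im of e^((-1+i)t)v: X_1 = e^(-t)(cos(t)·(1,3) + sin(t)·(0,1)), X_2 = e^(-t)(sin(t)·(1,3) - cos(t)·(0,1)).
General solution: c_1X_1 + c_2X_2.
Applying x(0)=-3, z(0)=4 gives c_1=-3, c_2=-13.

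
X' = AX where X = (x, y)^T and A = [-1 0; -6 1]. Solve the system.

Coefficient matrix A = [[-1, 0], [-6, 1]].
Characteristic polynomial det(A - λI) = λ^2 - 1 = 0.
Eigenvalues λ = 1, -1.
For λ=1: (A-λI) row 1 is [-2, 0], so an eigenvector is (0, 1).
For λ=-1: (A-λI) row 2 is [-6, 2], so an eigenvector is (-1, -3).
General solution: K_1e^(t)(0,1) + K_2e^(-t)(-1,-3).

x(t) = -K_2e^(-t), y(t) = K_1e^(t) - 3K_2e^(-t)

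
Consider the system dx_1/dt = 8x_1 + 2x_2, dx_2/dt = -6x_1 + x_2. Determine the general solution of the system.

x_1(t) = 2c_1e^(5t) + c_2e^(4t), x_2(t) = -3c_1e^(5t) - 2c_2e^(4t)

Coefficient matrix A = [[8, 2], [-6, 1]].
Characteristic polynomial det(A - λI) = λ^2 - 9λ + 20 = 0.
Eigenvalues λ = 5, 4.
For λ=5: (A-λI) row 1 is [3, 2], so an eigenvector is (2, -3).
For λ=4: (A-λI) row 1 is [4, 2], so an eigenvector is (1, -2).
General solution: c_1e^(5t)(2,-3) + c_2e^(4t)(1,-2).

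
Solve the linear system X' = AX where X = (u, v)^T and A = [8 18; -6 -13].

Coefficient matrix A = [[8, 18], [-6, -13]].
Characteristic polynomial det(A - λI) = λ^2 + 5λ + 4 = 0.
Eigenvalues λ = -1, -4.
For λ=-1: (A-λI) row 1 is [9, 18], so an eigenvector is (-2, 1).
For λ=-4: (A-λI) row 1 is [12, 18], so an eigenvector is (-3, 2).
General solution: K_1e^(-t)(-2,1) + K_2e^(-4t)(-3,2).

u(t) = -2K_1e^(-t) - 3K_2e^(-4t), v(t) = K_1e^(-t) + 2K_2e^(-4t)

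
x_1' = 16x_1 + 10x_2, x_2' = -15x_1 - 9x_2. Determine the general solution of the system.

Coefficient matrix A = [[16, 10], [-15, -9]].
Characteristic polynomial det(A - λI) = λ^2 - 7λ + 6 = 0.
Eigenvalues λ = 1, 6.
For λ=1: (A-λI) row 1 is [15, 10], so an eigenvector is (-2, 3).
For λ=6: (A-λI) row 1 is [10, 10], so an eigenvector is (-1, 1).
General solution: C_1e^(t)(-2,3) + C_2e^(6t)(-1,1).

x_1(t) = -2C_1e^(t) - C_2e^(6t), x_2(t) = 3C_1e^(t) + C_2e^(6t)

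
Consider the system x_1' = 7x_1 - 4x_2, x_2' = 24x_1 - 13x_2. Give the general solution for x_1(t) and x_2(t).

x_1(t) = -c_1e^(-5t) + c_2e^(-t), x_2(t) = -3c_1e^(-5t) + 2c_2e^(-t)

Coefficient matrix A = [[7, -4], [24, -13]].
Characteristic polynomial det(A - λI) = λ^2 + 6λ + 5 = 0.
Eigenvalues λ = -5, -1.
For λ=-5: (A-λI) row 1 is [12, -4], so an eigenvector is (-1, -3).
For λ=-1: (A-λI) row 1 is [8, -4], so an eigenvector is (1, 2).
General solution: c_1e^(-5t)(-1,-3) + c_2e^(-t)(1,2).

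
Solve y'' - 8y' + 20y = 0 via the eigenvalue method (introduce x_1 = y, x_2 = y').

Let x_1 = y, x_2 = y'. Then x_1' = x_2 and x_2' = -20x_1 + 8x_2.
A = [[0,1],[-20,8]]; det(A-λI) = λ^2 - 8λ + 20.
Eigenvalues λ = 4 ± 2i.

y(t) = C_1e^(4t)cos(2t) + C_2e^(4t)sin(2t)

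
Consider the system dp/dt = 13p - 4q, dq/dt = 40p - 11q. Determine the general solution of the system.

Coefficient matrix A = [[13, -4], [40, -11]].
Characteristic polynomial det(A - λI) = λ^2 - 2λ + 17 = 0.
Eigenvalues λ = 1 ± 4i (complex conjugate pair).
For λ=1+4i: an eigenvector is (0,-1) - i(1,3) = (0 - i, -1 - 3i).
A real fundamental pair from Re and Im of e^((1+4i)t)v: X_1 = e^(t)(cos(4t)·(0,-1) + sin(4t)·(1,3)), X_2 = e^(t)(sin(4t)·(0,-1) - cos(4t)·(1,3)).
General solution: C_1X_1 + C_2X_2.

p(t) = C_1e^(t)sin(4t) - C_2e^(t)cos(4t), q(t) = 3C_1e^(t)sin(4t) - C_1e^(t)cos(4t) - C_2e^(t)sin(4t) - 3C_2e^(t)cos(4t)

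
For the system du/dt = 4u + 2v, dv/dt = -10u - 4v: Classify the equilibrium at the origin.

A = [[4,2],[-10,-4]]; det(A-λI) = λ^2 + 4.
λ = 0 ± 2i: zero real part.

center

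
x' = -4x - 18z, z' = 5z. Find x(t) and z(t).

Coefficient matrix A = [[-4, -18], [0, 5]].
Characteristic polynomial det(A - λI) = λ^2 - λ - 20 = 0.
Eigenvalues λ = -4, 5.
For λ=-4: (A-λI) row 1 is [0, -18], so an eigenvector is (-1, 0).
For λ=5: (A-λI) row 1 is [-9, -18], so an eigenvector is (-2, 1).
General solution: C_1e^(-4t)(-1,0) + C_2e^(5t)(-2,1).

x(t) = -C_1e^(-4t) - 2C_2e^(5t), z(t) = C_2e^(5t)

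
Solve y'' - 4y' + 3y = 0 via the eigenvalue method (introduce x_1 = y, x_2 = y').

Let x_1 = y, x_2 = y'. Then x_1' = x_2 and x_2' = -3x_1 + 4x_2.
A = [[0,1],[-3,4]]; det(A-λI) = λ^2 - 4λ + 3.
Eigenvalues λ = 3, 1 with eigenvectors (1,3), (1,1).

y(t) = K_1e^(3t) + K_2e^(t)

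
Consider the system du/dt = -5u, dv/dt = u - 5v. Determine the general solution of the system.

u(t) = -K_2e^(-5t), v(t) = -K_1e^(-5t) - K_2te^(-5t) - 2K_2e^(-5t)

Coefficient matrix A = [[-5, 0], [1, -5]].
Characteristic polynomial det(A - λI) = λ^2 + 10λ + 25 = 0.
Single eigenvalue λ = -5 with algebraic multiplicity 2.
Eigenvector v = (0,-1); generalized eigenvector w with (A-λI)w=v is (-1,-2).
General solution: e^(-5t)[K_1·v + K_2·(t·v + w)].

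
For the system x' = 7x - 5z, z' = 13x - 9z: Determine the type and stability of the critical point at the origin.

A = [[7,-5],[13,-9]]; det(A-λI) = λ^2 + 2λ + 2.
λ = -1 ± i: negative real part.

stable spiral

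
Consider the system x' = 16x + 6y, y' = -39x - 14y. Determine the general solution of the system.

Coefficient matrix A = [[16, 6], [-39, -14]].
Characteristic polynomial det(A - λI) = λ^2 - 2λ + 10 = 0.
Eigenvalues λ = 1 ± 3i (complex conjugate pair).
For λ=1+3i: an eigenvector is (1,-3) - i(-1,2) = (1 + i, -3 - 2i).
A real fundamental pair from Re and Im of e^((1+3i)t)v: X_1 = e^(t)(cos(3t)·(1,-3) + sin(3t)·(-1,2)), X_2 = e^(t)(sin(3t)·(1,-3) - cos(3t)·(-1,2)).
General solution: c_1X_1 + c_2X_2.

x(t) = -c_1e^(t)sin(3t) + c_1e^(t)cos(3t) + c_2e^(t)sin(3t) + c_2e^(t)cos(3t), y(t) = 2c_1e^(t)sin(3t) - 3c_1e^(t)cos(3t) - 3c_2e^(t)sin(3t) - 2c_2e^(t)cos(3t)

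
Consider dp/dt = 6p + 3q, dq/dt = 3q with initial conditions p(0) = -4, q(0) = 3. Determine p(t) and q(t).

p(t) = -e^(6t) - 3e^(3t), q(t) = 3e^(3t)

Coefficient matrix A = [[6, 3], [0, 3]].
Characteristic polynomial det(A - λI) = λ^2 - 9λ + 18 = 0.
Eigenvalues λ = 3, 6.
For λ=3: (A-λI) row 1 is [3, 3], so an eigenvector is (-1, 1).
For λ=6: (A-λI) row 1 is [0, 3], so an eigenvector is (1, 0).
General solution: C_1e^(3t)(-1,1) + C_2e^(6t)(1,0).
Applying p(0)=-4, q(0)=3 gives C_1=3, C_2=-1.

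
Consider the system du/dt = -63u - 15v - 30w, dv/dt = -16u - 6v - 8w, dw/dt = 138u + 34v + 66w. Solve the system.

Coefficient matrix A = [[-63, -15, -30], [-16, -6, -8], [138, 34, 66]].
det(A - λI) = 0 gives eigenvalues λ = -3, 2, -2.
For λ=-3: eigenvector (1,0,-2).
For λ=2: eigenvector (3,1,-7).
For λ=-2: eigenvector (0,2,-1).
General solution: K_1e^(-3t)(1,0,-2) + K_2e^(2t)(3,1,-7) + K_3e^(-2t)(0,2,-1).

u(t) = K_1e^(-3t) + 3K_2e^(2t), v(t) = K_2e^(2t) + 2K_3e^(-2t), w(t) = -2K_1e^(-3t) - 7K_2e^(2t) - K_3e^(-2t)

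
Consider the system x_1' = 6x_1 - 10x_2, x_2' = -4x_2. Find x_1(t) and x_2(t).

x_1(t) = -c_1e^(-4t) + c_2e^(6t), x_2(t) = -c_1e^(-4t)

Coefficient matrix A = [[6, -10], [0, -4]].
Characteristic polynomial det(A - λI) = λ^2 - 2λ - 24 = 0.
Eigenvalues λ = -4, 6.
For λ=-4: (A-λI) row 1 is [10, -10], so an eigenvector is (-1, -1).
For λ=6: (A-λI) row 1 is [0, -10], so an eigenvector is (1, 0).
General solution: c_1e^(-4t)(-1,-1) + c_2e^(6t)(1,0).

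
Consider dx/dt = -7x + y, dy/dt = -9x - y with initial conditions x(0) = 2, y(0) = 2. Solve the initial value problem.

x(t) = -4te^(-4t) + 2e^(-4t), y(t) = -12te^(-4t) + 2e^(-4t)

Coefficient matrix A = [[-7, 1], [-9, -1]].
Characteristic polynomial det(A - λI) = λ^2 + 8λ + 16 = 0.
Single eigenvalue λ = -4 with algebraic multiplicity 2.
Eigenvector v = (1,3); generalized eigenvector w with (A-λI)w=v is (0,1).
General solution: e^(-4t)[C_1·v + C_2·(t·v + w)].
Applying x(0)=2, y(0)=2 gives C_1=2, C_2=-4.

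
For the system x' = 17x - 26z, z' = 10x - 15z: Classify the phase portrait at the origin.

unstable spiral

A = [[17,-26],[10,-15]]; det(A-λI) = λ^2 - 2λ + 5.
λ = 1 ± 2i: positive real part.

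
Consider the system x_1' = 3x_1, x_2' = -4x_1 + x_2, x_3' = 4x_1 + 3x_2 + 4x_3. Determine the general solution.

x_1(t) = K_1e^(3t), x_2(t) = -2K_1e^(3t) - K_3e^(t), x_3(t) = 2K_1e^(3t) + K_2e^(4t) + K_3e^(t)

Coefficient matrix A = [[3, 0, 0], [-4, 1, 0], [4, 3, 4]].
det(A - λI) = 0 gives eigenvalues λ = 3, 4, 1.
For λ=3: eigenvector (1,-2,2).
For λ=4: eigenvector (0,0,1).
For λ=1: eigenvector (0,-1,1).
General solution: K_1e^(3t)(1,-2,2) + K_2e^(4t)(0,0,1) + K_3e^(t)(0,-1,1).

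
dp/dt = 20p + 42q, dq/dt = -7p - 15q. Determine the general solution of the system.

Coefficient matrix A = [[20, 42], [-7, -15]].
Characteristic polynomial det(A - λI) = λ^2 - 5λ - 6 = 0.
Eigenvalues λ = -1, 6.
For λ=-1: (A-λI) row 1 is [21, 42], so an eigenvector is (2, -1).
For λ=6: (A-λI) row 1 is [14, 42], so an eigenvector is (-3, 1).
General solution: K_1e^(-t)(2,-1) + K_2e^(6t)(-3,1).

p(t) = 2K_1e^(-t) - 3K_2e^(6t), q(t) = -K_1e^(-t) + K_2e^(6t)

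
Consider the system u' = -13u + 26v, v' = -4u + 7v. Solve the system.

u(t) = -3c_1e^(-3t)sin(2t) - 2c_1e^(-3t)cos(2t) - 2c_2e^(-3t)sin(2t) + 3c_2e^(-3t)cos(2t), v(t) = -c_1e^(-3t)sin(2t) - c_1e^(-3t)cos(2t) - c_2e^(-3t)sin(2t) + c_2e^(-3t)cos(2t)

Coefficient matrix A = [[-13, 26], [-4, 7]].
Characteristic polynomial det(A - λI) = λ^2 + 6λ + 13 = 0.
Eigenvalues λ = -3 ± 2i (complex conjugate pair).
For λ=-3+2i: an eigenvector is (-2,-1) - i(-3,-1) = (-2 + 3i, -1 + i).
A real fundamental pair from Re and Im of e^((-3+2i)t)v: X_1 = e^(-3t)(cos(2t)·(-2,-1) + sin(2t)·(-3,-1)), X_2 = e^(-3t)(sin(2t)·(-2,-1) - cos(2t)·(-3,-1)).
General solution: c_1X_1 + c_2X_2.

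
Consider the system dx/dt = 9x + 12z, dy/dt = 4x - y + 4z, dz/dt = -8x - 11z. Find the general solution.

x(t) = -c_1e^(-3t) + 3c_3e^(t), y(t) = c_2e^(-t) + 2c_3e^(t), z(t) = c_1e^(-3t) - 2c_3e^(t)

Coefficient matrix A = [[9, 0, 12], [4, -1, 4], [-8, 0, -11]].
det(A - λI) = 0 gives eigenvalues λ = -3, -1, 1.
For λ=-3: eigenvector (-1,0,1).
For λ=-1: eigenvector (0,1,0).
For λ=1: eigenvector (3,2,-2).
General solution: c_1e^(-3t)(-1,0,1) + c_2e^(-t)(0,1,0) + c_3e^(t)(3,2,-2).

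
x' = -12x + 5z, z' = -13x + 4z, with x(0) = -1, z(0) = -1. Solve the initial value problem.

x(t) = 3e^(-4t)sin(t) - e^(-4t)cos(t), z(t) = 5e^(-4t)sin(t) - e^(-4t)cos(t)

Coefficient matrix A = [[-12, 5], [-13, 4]].
Characteristic polynomial det(A - λI) = λ^2 + 8λ + 17 = 0.
Eigenvalues λ = -4 ± i (complex conjugate pair).
For λ=-4+i: an eigenvector is (-2,-3) - i(1,2) = (-2 - i, -3 - 2i).
A real fundamental pair from Re and Im of e^((-4+i)t)v: X_1 = e^(-4t)(cos(t)·(-2,-3) + sin(t)·(1,2)), X_2 = e^(-4t)(sin(t)·(-2,-3) - cos(t)·(1,2)).
General solution: C_1X_1 + C_2X_2.
Applying x(0)=-1, z(0)=-1 gives C_1=1, C_2=-1.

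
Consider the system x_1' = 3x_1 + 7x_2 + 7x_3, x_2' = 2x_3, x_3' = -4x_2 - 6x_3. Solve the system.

Coefficient matrix A = [[3, 7, 7], [0, 0, 2], [0, -4, -6]].
det(A - λI) = 0 gives eigenvalues λ = -4, -2, 3.
For λ=-4: eigenvector (-1,-1,2).
For λ=-2: eigenvector (0,1,-1).
For λ=3: eigenvector (1,0,0).
General solution: K_1e^(-4t)(-1,-1,2) + K_2e^(-2t)(0,1,-1) + K_3e^(3t)(1,0,0).

x_1(t) = -K_1e^(-4t) + K_3e^(3t), x_2(t) = -K_1e^(-4t) + K_2e^(-2t), x_3(t) = 2K_1e^(-4t) - K_2e^(-2t)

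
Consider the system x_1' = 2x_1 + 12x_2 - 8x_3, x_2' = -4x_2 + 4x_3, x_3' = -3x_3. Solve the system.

x_1(t) = C_1e^(2t) - 2C_2e^(-4t) - 8C_3e^(-3t), x_2(t) = C_2e^(-4t) + 4C_3e^(-3t), x_3(t) = C_3e^(-3t)

Coefficient matrix A = [[2, 12, -8], [0, -4, 4], [0, 0, -3]].
det(A - λI) = 0 gives eigenvalues λ = 2, -4, -3.
For λ=2: eigenvector (1,0,0).
For λ=-4: eigenvector (-2,1,0).
For λ=-3: eigenvector (-8,4,1).
General solution: C_1e^(2t)(1,0,0) + C_2e^(-4t)(-2,1,0) + C_3e^(-3t)(-8,4,1).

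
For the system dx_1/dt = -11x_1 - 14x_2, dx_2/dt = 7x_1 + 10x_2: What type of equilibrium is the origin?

A = [[-11,-14],[7,10]]; det(A-λI) = λ^2 + λ - 12.
λ = 3, -4: opposite signs.

saddle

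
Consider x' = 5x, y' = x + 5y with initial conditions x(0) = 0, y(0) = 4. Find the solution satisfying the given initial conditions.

Coefficient matrix A = [[5, 0], [1, 5]].
Characteristic polynomial det(A - λI) = λ^2 - 10λ + 25 = 0.
Single eigenvalue λ = 5 with algebraic multiplicity 2.
Eigenvector v = (0,1); generalized eigenvector w with (A-λI)w=v is (1,3).
General solution: e^(5t)[c_1·v + c_2·(t·v + w)].
Applying x(0)=0, y(0)=4 gives c_1=4, c_2=0.

x(t) = 0, y(t) = 4e^(5t)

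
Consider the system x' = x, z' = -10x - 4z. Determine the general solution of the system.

x(t) = -K_1e^(t), z(t) = 2K_1e^(t) + K_2e^(-4t)

Coefficient matrix A = [[1, 0], [-10, -4]].
Characteristic polynomial det(A - λI) = λ^2 + 3λ - 4 = 0.
Eigenvalues λ = 1, -4.
For λ=1: (A-λI) row 2 is [-10, -5], so an eigenvector is (-1, 2).
For λ=-4: (A-λI) row 1 is [5, 0], so an eigenvector is (0, 1).
General solution: K_1e^(t)(-1,2) + K_2e^(-4t)(0,1).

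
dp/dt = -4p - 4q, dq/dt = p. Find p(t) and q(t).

p(t) = -2K_1e^(-2t) - 2K_2te^(-2t) + 3K_2e^(-2t), q(t) = K_1e^(-2t) + K_2te^(-2t) - K_2e^(-2t)

Coefficient matrix A = [[-4, -4], [1, 0]].
Characteristic polynomial det(A - λI) = λ^2 + 4λ + 4 = 0.
Single eigenvalue λ = -2 with algebraic multiplicity 2.
Eigenvector v = (-2,1); generalized eigenvector w with (A-λI)w=v is (3,-1).
General solution: e^(-2t)[K_1·v + K_2·(t·v + w)].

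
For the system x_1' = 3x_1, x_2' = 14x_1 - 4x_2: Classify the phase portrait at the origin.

A = [[3,0],[14,-4]]; det(A-λI) = λ^2 + λ - 12.
λ = -4, 3: opposite signs.

saddle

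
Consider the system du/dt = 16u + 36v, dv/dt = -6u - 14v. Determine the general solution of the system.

u(t) = -2K_1e^(-2t) - 3K_2e^(4t), v(t) = K_1e^(-2t) + K_2e^(4t)

Coefficient matrix A = [[16, 36], [-6, -14]].
Characteristic polynomial det(A - λI) = λ^2 - 2λ - 8 = 0.
Eigenvalues λ = -2, 4.
For λ=-2: (A-λI) row 1 is [18, 36], so an eigenvector is (-2, 1).
For λ=4: (A-λI) row 1 is [12, 36], so an eigenvector is (-3, 1).
General solution: K_1e^(-2t)(-2,1) + K_2e^(4t)(-3,1).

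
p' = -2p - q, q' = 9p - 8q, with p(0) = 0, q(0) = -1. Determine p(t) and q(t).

Coefficient matrix A = [[-2, -1], [9, -8]].
Characteristic polynomial det(A - λI) = λ^2 + 10λ + 25 = 0.
Single eigenvalue λ = -5 with algebraic multiplicity 2.
Eigenvector v = (1,3); generalized eigenvector w with (A-λI)w=v is (1,2).
General solution: e^(-5t)[K_1·v + K_2·(t·v + w)].
Applying p(0)=0, q(0)=-1 gives K_1=-1, K_2=1.

p(t) = te^(-5t), q(t) = 3te^(-5t) - e^(-5t)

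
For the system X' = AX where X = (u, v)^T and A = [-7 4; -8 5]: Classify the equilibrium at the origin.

A = [[-7,4],[-8,5]]; det(A-λI) = λ^2 + 2λ - 3.
λ = -3, 1: opposite signs.

saddle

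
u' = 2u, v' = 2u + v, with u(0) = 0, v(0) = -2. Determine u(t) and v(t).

u(t) = 0, v(t) = -2e^(t)

Coefficient matrix A = [[2, 0], [2, 1]].
Characteristic polynomial det(A - λI) = λ^2 - 3λ + 2 = 0.
Eigenvalues λ = 2, 1.
For λ=2: (A-λI) row 2 is [2, -1], so an eigenvector is (-1, -2).
For λ=1: (A-λI) row 1 is [1, 0], so an eigenvector is (0, -1).
General solution: C_1e^(2t)(-1,-2) + C_2e^(t)(0,-1).
Applying u(0)=0, v(0)=-2 gives C_1=0, C_2=2.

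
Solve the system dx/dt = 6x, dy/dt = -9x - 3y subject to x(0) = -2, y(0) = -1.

x(t) = -2e^(6t), y(t) = 2e^(6t) - 3e^(-3t)

Coefficient matrix A = [[6, 0], [-9, -3]].
Characteristic polynomial det(A - λI) = λ^2 - 3λ - 18 = 0.
Eigenvalues λ = 6, -3.
For λ=6: (A-λI) row 2 is [-9, -9], so an eigenvector is (1, -1).
For λ=-3: (A-λI) row 1 is [9, 0], so an eigenvector is (0, 1).
General solution: c_1e^(6t)(1,-1) + c_2e^(-3t)(0,1).
Applying x(0)=-2, y(0)=-1 gives c_1=-2, c_2=-3.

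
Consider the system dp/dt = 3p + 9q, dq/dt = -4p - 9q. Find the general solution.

Coefficient matrix A = [[3, 9], [-4, -9]].
Characteristic polynomial det(A - λI) = λ^2 + 6λ + 9 = 0.
Single eigenvalue λ = -3 with algebraic multiplicity 2.
Eigenvector v = (3,-2); generalized eigenvector w with (A-λI)w=v is (2,-1).
General solution: e^(-3t)[C_1·v + C_2·(t·v + w)].

p(t) = 3C_1e^(-3t) + 3C_2te^(-3t) + 2C_2e^(-3t), q(t) = -2C_1e^(-3t) - 2C_2te^(-3t) - C_2e^(-3t)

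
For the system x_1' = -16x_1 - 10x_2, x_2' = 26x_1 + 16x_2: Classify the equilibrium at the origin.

center

A = [[-16,-10],[26,16]]; det(A-λI) = λ^2 + 4.
λ = 0 ± 2i: zero real part.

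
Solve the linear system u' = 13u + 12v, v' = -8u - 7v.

Coefficient matrix A = [[13, 12], [-8, -7]].
Characteristic polynomial det(A - λI) = λ^2 - 6λ + 5 = 0.
Eigenvalues λ = 1, 5.
For λ=1: (A-λI) row 1 is [12, 12], so an eigenvector is (1, -1).
For λ=5: (A-λI) row 1 is [8, 12], so an eigenvector is (3, -2).
General solution: C_1e^(t)(1,-1) + C_2e^(5t)(3,-2).

u(t) = C_1e^(t) + 3C_2e^(5t), v(t) = -C_1e^(t) - 2C_2e^(5t)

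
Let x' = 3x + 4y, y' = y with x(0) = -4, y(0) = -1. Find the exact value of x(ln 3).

-156

A = [[3,4],[0,1]]; eigenvalues λ = 1, 3.
Eigenvectors: (2,-1) for λ=1, (-1,0) for λ=3.
From the initial condition, c_1 = 1, c_2 = 6.
x(ln 3) = (1)(3^1)(2) + (6)(3^3)(-1) = -156.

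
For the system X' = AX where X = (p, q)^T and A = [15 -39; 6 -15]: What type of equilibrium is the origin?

center

A = [[15,-39],[6,-15]]; det(A-λI) = λ^2 + 9.
λ = 0 ± 3i: zero real part.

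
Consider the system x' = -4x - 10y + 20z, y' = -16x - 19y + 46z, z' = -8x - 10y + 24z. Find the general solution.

Coefficient matrix A = [[-4, -10, 20], [-16, -19, 46], [-8, -10, 24]].
det(A - λI) = 0 gives eigenvalues λ = 4, 1, -4.
For λ=4: eigenvector (0,-2,-1).
For λ=1: eigenvector (-2,-3,-2).
For λ=-4: eigenvector (1,2,1).
General solution: C_1e^(4t)(0,-2,-1) + C_2e^(t)(-2,-3,-2) + C_3e^(-4t)(1,2,1).

x(t) = -2C_2e^(t) + C_3e^(-4t), y(t) = -2C_1e^(4t) - 3C_2e^(t) + 2C_3e^(-4t), z(t) = -C_1e^(4t) - 2C_2e^(t) + C_3e^(-4t)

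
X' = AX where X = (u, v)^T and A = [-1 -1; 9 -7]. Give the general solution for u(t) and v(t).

u(t) = C_1e^(-4t) + C_2te^(-4t), v(t) = 3C_1e^(-4t) + 3C_2te^(-4t) - C_2e^(-4t)

Coefficient matrix A = [[-1, -1], [9, -7]].
Characteristic polynomial det(A - λI) = λ^2 + 8λ + 16 = 0.
Single eigenvalue λ = -4 with algebraic multiplicity 2.
Eigenvector v = (1,3); generalized eigenvector w with (A-λI)w=v is (0,-1).
General solution: e^(-4t)[C_1·v + C_2·(t·v + w)].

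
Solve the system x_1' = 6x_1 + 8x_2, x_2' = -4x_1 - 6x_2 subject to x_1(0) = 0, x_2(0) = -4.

Coefficient matrix A = [[6, 8], [-4, -6]].
Characteristic polynomial det(A - λI) = λ^2 - 4 = 0.
Eigenvalues λ = 2, -2.
For λ=2: (A-λI) row 1 is [4, 8], so an eigenvector is (2, -1).
For λ=-2: (A-λI) row 1 is [8, 8], so an eigenvector is (1, -1).
General solution: K_1e^(2t)(2,-1) + K_2e^(-2t)(1,-1).
Applying x_1(0)=0, x_2(0)=-4 gives K_1=-4, K_2=8.

x_1(t) = -8e^(2t) + 8e^(-2t), x_2(t) = 4e^(2t) - 8e^(-2t)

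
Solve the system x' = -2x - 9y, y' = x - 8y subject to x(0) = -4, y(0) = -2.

x(t) = 6te^(-5t) - 4e^(-5t), y(t) = 2te^(-5t) - 2e^(-5t)

Coefficient matrix A = [[-2, -9], [1, -8]].
Characteristic polynomial det(A - λI) = λ^2 + 10λ + 25 = 0.
Single eigenvalue λ = -5 with algebraic multiplicity 2.
Eigenvector v = (-3,-1); generalized eigenvector w with (A-λI)w=v is (2,1).
General solution: e^(-5t)[c_1·v + c_2·(t·v + w)].
Applying x(0)=-4, y(0)=-2 gives c_1=0, c_2=-2.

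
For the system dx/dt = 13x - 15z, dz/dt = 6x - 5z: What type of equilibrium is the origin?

A = [[13,-15],[6,-5]]; det(A-λI) = λ^2 - 8λ + 25.
λ = 4 ± 3i: positive real part.

unstable spiral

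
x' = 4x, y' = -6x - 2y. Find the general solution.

x(t) = -C_1e^(4t), y(t) = C_1e^(4t) - C_2e^(-2t)

Coefficient matrix A = [[4, 0], [-6, -2]].
Characteristic polynomial det(A - λI) = λ^2 - 2λ - 8 = 0.
Eigenvalues λ = 4, -2.
For λ=4: (A-λI) row 2 is [-6, -6], so an eigenvector is (-1, 1).
For λ=-2: (A-λI) row 1 is [6, 0], so an eigenvector is (0, -1).
General solution: C_1e^(4t)(-1,1) + C_2e^(-2t)(0,-1).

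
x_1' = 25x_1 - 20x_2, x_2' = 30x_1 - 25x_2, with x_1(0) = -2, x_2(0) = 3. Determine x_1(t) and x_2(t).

x_1(t) = -12e^(5t) + 10e^(-5t), x_2(t) = -12e^(5t) + 15e^(-5t)

Coefficient matrix A = [[25, -20], [30, -25]].
Characteristic polynomial det(A - λI) = λ^2 - 25 = 0.
Eigenvalues λ = 5, -5.
For λ=5: (A-λI) row 1 is [20, -20], so an eigenvector is (1, 1).
For λ=-5: (A-λI) row 1 is [30, -20], so an eigenvector is (-2, -3).
General solution: C_1e^(5t)(1,1) + C_2e^(-5t)(-2,-3).
Applying x_1(0)=-2, x_2(0)=3 gives C_1=-12, C_2=-5.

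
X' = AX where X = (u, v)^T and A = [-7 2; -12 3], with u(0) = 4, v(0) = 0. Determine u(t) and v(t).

u(t) = -8e^(-t) + 12e^(-3t), v(t) = -24e^(-t) + 24e^(-3t)

Coefficient matrix A = [[-7, 2], [-12, 3]].
Characteristic polynomial det(A - λI) = λ^2 + 4λ + 3 = 0.
Eigenvalues λ = -3, -1.
For λ=-3: (A-λI) row 1 is [-4, 2], so an eigenvector is (1, 2).
For λ=-1: (A-λI) row 1 is [-6, 2], so an eigenvector is (1, 3).
General solution: K_1e^(-3t)(1,2) + K_2e^(-t)(1,3).
Applying u(0)=4, v(0)=0 gives K_1=12, K_2=-8.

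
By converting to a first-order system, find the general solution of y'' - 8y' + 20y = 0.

y(t) = K_1e^(4t)cos(2t) + K_2e^(4t)sin(2t)

Let x_1 = y, x_2 = y'. Then x_1' = x_2 and x_2' = -20x_1 + 8x_2.
A = [[0,1],[-20,8]]; det(A-λI) = λ^2 - 8λ + 20.
Eigenvalues λ = 4 ± 2i.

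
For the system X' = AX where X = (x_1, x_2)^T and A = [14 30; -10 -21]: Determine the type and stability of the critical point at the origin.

A = [[14,30],[-10,-21]]; det(A-λI) = λ^2 + 7λ + 6.
λ = -1, -6: both negative.

stable node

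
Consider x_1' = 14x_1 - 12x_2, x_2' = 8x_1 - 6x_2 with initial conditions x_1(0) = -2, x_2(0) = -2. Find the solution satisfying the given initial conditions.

Coefficient matrix A = [[14, -12], [8, -6]].
Characteristic polynomial det(A - λI) = λ^2 - 8λ + 12 = 0.
Eigenvalues λ = 2, 6.
For λ=2: (A-λI) row 1 is [12, -12], so an eigenvector is (1, 1).
For λ=6: (A-λI) row 1 is [8, -12], so an eigenvector is (-3, -2).
General solution: c_1e^(2t)(1,1) + c_2e^(6t)(-3,-2).
Applying x_1(0)=-2, x_2(0)=-2 gives c_1=-2, c_2=0.

x_1(t) = -2e^(2t), x_2(t) = -2e^(2t)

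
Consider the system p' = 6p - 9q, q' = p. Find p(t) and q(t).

p(t) = -3c_1e^(3t) - 3c_2te^(3t) - c_2e^(3t), q(t) = -c_1e^(3t) - c_2te^(3t)

Coefficient matrix A = [[6, -9], [1, 0]].
Characteristic polynomial det(A - λI) = λ^2 - 6λ + 9 = 0.
Single eigenvalue λ = 3 with algebraic multiplicity 2.
Eigenvector v = (-3,-1); generalized eigenvector w with (A-λI)w=v is (-1,0).
General solution: e^(3t)[c_1·v + c_2·(t·v + w)].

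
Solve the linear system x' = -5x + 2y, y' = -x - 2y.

Coefficient matrix A = [[-5, 2], [-1, -2]].
Characteristic polynomial det(A - λI) = λ^2 + 7λ + 12 = 0.
Eigenvalues λ = -4, -3.
For λ=-4: (A-λI) row 1 is [-1, 2], so an eigenvector is (2, 1).
For λ=-3: (A-λI) row 1 is [-2, 2], so an eigenvector is (-1, -1).
General solution: c_1e^(-4t)(2,1) + c_2e^(-3t)(-1,-1).

x(t) = 2c_1e^(-4t) - c_2e^(-3t), y(t) = c_1e^(-4t) - c_2e^(-3t)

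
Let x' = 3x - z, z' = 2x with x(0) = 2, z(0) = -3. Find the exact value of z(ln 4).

72

A = [[3,-1],[2,0]]; eigenvalues λ = 1, 2.
Eigenvectors: (1,2) for λ=1, (-1,-1) for λ=2.
From the initial condition, c_1 = -5, c_2 = -7.
z(ln 4) = (-5)(4^1)(2) + (-7)(4^2)(-1) = 72.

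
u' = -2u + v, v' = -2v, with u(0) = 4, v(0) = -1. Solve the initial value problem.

Coefficient matrix A = [[-2, 1], [0, -2]].
Characteristic polynomial det(A - λI) = λ^2 + 4λ + 4 = 0.
Single eigenvalue λ = -2 with algebraic multiplicity 2.
Eigenvector v = (1,0); generalized eigenvector w with (A-λI)w=v is (3,1).
General solution: e^(-2t)[K_1·v + K_2·(t·v + w)].
Applying u(0)=4, v(0)=-1 gives K_1=7, K_2=-1.

u(t) = -te^(-2t) + 4e^(-2t), v(t) = -e^(-2t)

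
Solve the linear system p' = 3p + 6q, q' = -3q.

Coefficient matrix A = [[3, 6], [0, -3]].
Characteristic polynomial det(A - λI) = λ^2 - 9 = 0.
Eigenvalues λ = -3, 3.
For λ=-3: (A-λI) row 1 is [6, 6], so an eigenvector is (1, -1).
For λ=3: (A-λI) row 1 is [0, 6], so an eigenvector is (-1, 0).
General solution: c_1e^(-3t)(1,-1) + c_2e^(3t)(-1,0).

p(t) = c_1e^(-3t) - c_2e^(3t), q(t) = -c_1e^(-3t)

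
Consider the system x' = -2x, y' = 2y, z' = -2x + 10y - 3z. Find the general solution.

Coefficient matrix A = [[-2, 0, 0], [0, 2, 0], [-2, 10, -3]].
det(A - λI) = 0 gives eigenvalues λ = 2, -2, -3.
For λ=2: eigenvector (0,1,2).
For λ=-2: eigenvector (1,0,-2).
For λ=-3: eigenvector (0,0,1).
General solution: C_1e^(2t)(0,1,2) + C_2e^(-2t)(1,0,-2) + C_3e^(-3t)(0,0,1).

x(t) = C_2e^(-2t), y(t) = C_1e^(2t), z(t) = 2C_1e^(2t) - 2C_2e^(-2t) + C_3e^(-3t)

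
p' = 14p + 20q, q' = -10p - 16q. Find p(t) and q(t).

p(t) = K_1e^(-6t) - 2K_2e^(4t), q(t) = -K_1e^(-6t) + K_2e^(4t)

Coefficient matrix A = [[14, 20], [-10, -16]].
Characteristic polynomial det(A - λI) = λ^2 + 2λ - 24 = 0.
Eigenvalues λ = -6, 4.
For λ=-6: (A-λI) row 1 is [20, 20], so an eigenvector is (1, -1).
For λ=4: (A-λI) row 1 is [10, 20], so an eigenvector is (-2, 1).
General solution: K_1e^(-6t)(1,-1) + K_2e^(4t)(-2,1).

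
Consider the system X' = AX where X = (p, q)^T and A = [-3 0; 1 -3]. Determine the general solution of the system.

Coefficient matrix A = [[-3, 0], [1, -3]].
Characteristic polynomial det(A - λI) = λ^2 + 6λ + 9 = 0.
Single eigenvalue λ = -3 with algebraic multiplicity 2.
Eigenvector v = (0,-1); generalized eigenvector w with (A-λI)w=v is (-1,3).
General solution: e^(-3t)[C_1·v + C_2·(t·v + w)].

p(t) = -C_2e^(-3t), q(t) = -C_1e^(-3t) - C_2te^(-3t) + 3C_2e^(-3t)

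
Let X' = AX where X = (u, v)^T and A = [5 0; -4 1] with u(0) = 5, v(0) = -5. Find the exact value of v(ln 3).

-1215

A = [[5,0],[-4,1]]; eigenvalues λ = 1, 5.
Eigenvectors: (0,1) for λ=1, (1,-1) for λ=5.
From the initial condition, c_1 = 0, c_2 = 5.
v(ln 3) = (0)(3^1)(1) + (5)(3^5)(-1) = -1215.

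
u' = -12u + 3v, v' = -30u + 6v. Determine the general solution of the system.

Coefficient matrix A = [[-12, 3], [-30, 6]].
Characteristic polynomial det(A - λI) = λ^2 + 6λ + 18 = 0.
Eigenvalues λ = -3 ± 3i (complex conjugate pair).
For λ=-3+3i: an eigenvector is (0,1) - i(1,3) = (0 - i, 1 - 3i).
A real fundamental pair from Re and Im of e^((-3+3i)t)v: X_1 = e^(-3t)(cos(3t)·(0,1) + sin(3t)·(1,3)), X_2 = e^(-3t)(sin(3t)·(0,1) - cos(3t)·(1,3)).
General solution: K_1X_1 + K_2X_2.

u(t) = K_1e^(-3t)sin(3t) - K_2e^(-3t)cos(3t), v(t) = 3K_1e^(-3t)sin(3t) + K_1e^(-3t)cos(3t) + K_2e^(-3t)sin(3t) - 3K_2e^(-3t)cos(3t)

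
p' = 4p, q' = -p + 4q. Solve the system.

Coefficient matrix A = [[4, 0], [-1, 4]].
Characteristic polynomial det(A - λI) = λ^2 - 8λ + 16 = 0.
Single eigenvalue λ = 4 with algebraic multiplicity 2.
Eigenvector v = (0,-1); generalized eigenvector w with (A-λI)w=v is (1,3).
General solution: e^(4t)[C_1·v + C_2·(t·v + w)].

p(t) = C_2e^(4t), q(t) = -C_1e^(4t) - C_2te^(4t) + 3C_2e^(4t)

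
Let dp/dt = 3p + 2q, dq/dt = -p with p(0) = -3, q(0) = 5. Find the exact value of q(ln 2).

6

A = [[3,2],[-1,0]]; eigenvalues λ = 2, 1.
Eigenvectors: (-2,1) for λ=2, (1,-1) for λ=1.
From the initial condition, c_1 = -2, c_2 = -7.
q(ln 2) = (-2)(2^2)(1) + (-7)(2^1)(-1) = 6.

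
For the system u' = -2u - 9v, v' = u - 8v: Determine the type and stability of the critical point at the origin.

A = [[-2,-9],[1,-8]]; det(A-λI) = λ^2 + 10λ + 25.
repeated λ = -5 with a single eigenvector.

stable improper node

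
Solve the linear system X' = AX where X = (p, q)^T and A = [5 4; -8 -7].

p(t) = -c_1e^(-3t) + c_2e^(t), q(t) = 2c_1e^(-3t) - c_2e^(t)

Coefficient matrix A = [[5, 4], [-8, -7]].
Characteristic polynomial det(A - λI) = λ^2 + 2λ - 3 = 0.
Eigenvalues λ = -3, 1.
For λ=-3: (A-λI) row 1 is [8, 4], so an eigenvector is (-1, 2).
For λ=1: (A-λI) row 1 is [4, 4], so an eigenvector is (1, -1).
General solution: c_1e^(-3t)(-1,2) + c_2e^(t)(1,-1).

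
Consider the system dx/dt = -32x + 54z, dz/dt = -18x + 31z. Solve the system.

Coefficient matrix A = [[-32, 54], [-18, 31]].
Characteristic polynomial det(A - λI) = λ^2 + λ - 20 = 0.
Eigenvalues λ = 4, -5.
For λ=4: (A-λI) row 1 is [-36, 54], so an eigenvector is (3, 2).
For λ=-5: (A-λI) row 1 is [-27, 54], so an eigenvector is (-2, -1).
General solution: K_1e^(4t)(3,2) + K_2e^(-5t)(-2,-1).

x(t) = 3K_1e^(4t) - 2K_2e^(-5t), z(t) = 2K_1e^(4t) - K_2e^(-5t)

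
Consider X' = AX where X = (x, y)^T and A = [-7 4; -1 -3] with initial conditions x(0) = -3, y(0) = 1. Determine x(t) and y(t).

Coefficient matrix A = [[-7, 4], [-1, -3]].
Characteristic polynomial det(A - λI) = λ^2 + 10λ + 25 = 0.
Single eigenvalue λ = -5 with algebraic multiplicity 2.
Eigenvector v = (-2,-1); generalized eigenvector w with (A-λI)w=v is (-1,-1).
General solution: e^(-5t)[C_1·v + C_2·(t·v + w)].
Applying x(0)=-3, y(0)=1 gives C_1=4, C_2=-5.

x(t) = 10te^(-5t) - 3e^(-5t), y(t) = 5te^(-5t) + e^(-5t)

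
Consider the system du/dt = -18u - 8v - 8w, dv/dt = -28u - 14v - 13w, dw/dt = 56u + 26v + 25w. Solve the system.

Coefficient matrix A = [[-18, -8, -8], [-28, -14, -13], [56, 26, 25]].
det(A - λI) = 0 gives eigenvalues λ = -2, -4, -1.
For λ=-2: eigenvector (1,2,-4).
For λ=-4: eigenvector (-4,-7,14).
For λ=-1: eigenvector (0,1,-1).
General solution: K_1e^(-2t)(1,2,-4) + K_2e^(-4t)(-4,-7,14) + K_3e^(-t)(0,1,-1).

u(t) = K_1e^(-2t) - 4K_2e^(-4t), v(t) = 2K_1e^(-2t) - 7K_2e^(-4t) + K_3e^(-t), w(t) = -4K_1e^(-2t) + 14K_2e^(-4t) - K_3e^(-t)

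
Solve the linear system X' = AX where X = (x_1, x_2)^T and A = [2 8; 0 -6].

Coefficient matrix A = [[2, 8], [0, -6]].
Characteristic polynomial det(A - λI) = λ^2 + 4λ - 12 = 0.
Eigenvalues λ = -6, 2.
For λ=-6: (A-λI) row 1 is [8, 8], so an eigenvector is (-1, 1).
For λ=2: (A-λI) row 1 is [0, 8], so an eigenvector is (1, 0).
General solution: C_1e^(-6t)(-1,1) + C_2e^(2t)(1,0).

x_1(t) = -C_1e^(-6t) + C_2e^(2t), x_2(t) = C_1e^(-6t)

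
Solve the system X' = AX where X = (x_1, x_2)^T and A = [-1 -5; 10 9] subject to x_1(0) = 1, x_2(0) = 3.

Coefficient matrix A = [[-1, -5], [10, 9]].
Characteristic polynomial det(A - λI) = λ^2 - 8λ + 41 = 0.
Eigenvalues λ = 4 ± 5i (complex conjugate pair).
For λ=4+5i: an eigenvector is (0,1) - i(-1,1) = (0 + i, 1 - i).
A real fundamental pair from Re and Im of e^((4+5i)t)v: X_1 = e^(4t)(cos(5t)·(0,1) + sin(5t)·(-1,1)), X_2 = e^(4t)(sin(5t)·(0,1) - cos(5t)·(-1,1)).
General solution: c_1X_1 + c_2X_2.
Applying x_1(0)=1, x_2(0)=3 gives c_1=4, c_2=1.

x_1(t) = -4e^(4t)sin(5t) + e^(4t)cos(5t), x_2(t) = 5e^(4t)sin(5t) + 3e^(4t)cos(5t)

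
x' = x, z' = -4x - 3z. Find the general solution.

x(t) = C_2e^(t), z(t) = C_1e^(-3t) - C_2e^(t)

Coefficient matrix A = [[1, 0], [-4, -3]].
Characteristic polynomial det(A - λI) = λ^2 + 2λ - 3 = 0.
Eigenvalues λ = -3, 1.
For λ=-3: (A-λI) row 1 is [4, 0], so an eigenvector is (0, 1).
For λ=1: (A-λI) row 2 is [-4, -4], so an eigenvector is (1, -1).
General solution: C_1e^(-3t)(0,1) + C_2e^(t)(1,-1).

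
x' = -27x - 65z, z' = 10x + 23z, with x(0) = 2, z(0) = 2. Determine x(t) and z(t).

Coefficient matrix A = [[-27, -65], [10, 23]].
Characteristic polynomial det(A - λI) = λ^2 + 4λ + 29 = 0.
Eigenvalues λ = -2 ± 5i (complex conjugate pair).
For λ=-2+5i: an eigenvector is (2,-1) - i(3,-1) = (2 - 3i, -1 + i).
A real fundamental pair from Re and Im of e^((-2+5i)t)v: X_1 = e^(-2t)(cos(5t)·(2,-1) + sin(5t)·(3,-1)), X_2 = e^(-2t)(sin(5t)·(2,-1) - cos(5t)·(3,-1)).
General solution: C_1X_1 + C_2X_2.
Applying x(0)=2, z(0)=2 gives C_1=-8, C_2=-6.

x(t) = -36e^(-2t)sin(5t) + 2e^(-2t)cos(5t), z(t) = 14e^(-2t)sin(5t) + 2e^(-2t)cos(5t)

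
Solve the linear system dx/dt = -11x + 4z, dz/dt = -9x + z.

x(t) = 2C_1e^(-5t) + 2C_2te^(-5t) - C_2e^(-5t), z(t) = 3C_1e^(-5t) + 3C_2te^(-5t) - C_2e^(-5t)

Coefficient matrix A = [[-11, 4], [-9, 1]].
Characteristic polynomial det(A - λI) = λ^2 + 10λ + 25 = 0.
Single eigenvalue λ = -5 with algebraic multiplicity 2.
Eigenvector v = (2,3); generalized eigenvector w with (A-λI)w=v is (-1,-1).
General solution: e^(-5t)[C_1·v + C_2·(t·v + w)].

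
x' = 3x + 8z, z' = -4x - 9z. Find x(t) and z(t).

x(t) = 2C_1e^(-t) - C_2e^(-5t), z(t) = -C_1e^(-t) + C_2e^(-5t)

Coefficient matrix A = [[3, 8], [-4, -9]].
Characteristic polynomial det(A - λI) = λ^2 + 6λ + 5 = 0.
Eigenvalues λ = -1, -5.
For λ=-1: (A-λI) row 1 is [4, 8], so an eigenvector is (2, -1).
For λ=-5: (A-λI) row 1 is [8, 8], so an eigenvector is (-1, 1).
General solution: C_1e^(-t)(2,-1) + C_2e^(-5t)(-1,1).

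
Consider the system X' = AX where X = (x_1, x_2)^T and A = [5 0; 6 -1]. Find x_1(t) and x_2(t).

Coefficient matrix A = [[5, 0], [6, -1]].
Characteristic polynomial det(A - λI) = λ^2 - 4λ - 5 = 0.
Eigenvalues λ = -1, 5.
For λ=-1: (A-λI) row 1 is [6, 0], so an eigenvector is (0, 1).
For λ=5: (A-λI) row 2 is [6, -6], so an eigenvector is (-1, -1).
General solution: C_1e^(-t)(0,1) + C_2e^(5t)(-1,-1).

x_1(t) = -C_2e^(5t), x_2(t) = C_1e^(-t) - C_2e^(5t)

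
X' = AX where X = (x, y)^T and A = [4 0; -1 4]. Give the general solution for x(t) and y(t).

x(t) = -c_2e^(4t), y(t) = c_1e^(4t) + c_2te^(4t) - 3c_2e^(4t)

Coefficient matrix A = [[4, 0], [-1, 4]].
Characteristic polynomial det(A - λI) = λ^2 - 8λ + 16 = 0.
Single eigenvalue λ = 4 with algebraic multiplicity 2.
Eigenvector v = (0,1); generalized eigenvector w with (A-λI)w=v is (-1,-3).
General solution: e^(4t)[c_1·v + c_2·(t·v + w)].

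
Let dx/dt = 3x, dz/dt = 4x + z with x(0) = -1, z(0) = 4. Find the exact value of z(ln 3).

-36

A = [[3,0],[4,1]]; eigenvalues λ = 1, 3.
Eigenvectors: (0,-1) for λ=1, (-1,-2) for λ=3.
From the initial condition, c_1 = -6, c_2 = 1.
z(ln 3) = (-6)(3^1)(-1) + (1)(3^3)(-2) = -36.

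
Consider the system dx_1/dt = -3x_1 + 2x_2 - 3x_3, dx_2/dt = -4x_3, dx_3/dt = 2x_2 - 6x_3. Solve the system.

Coefficient matrix A = [[-3, 2, -3], [0, 0, -4], [0, 2, -6]].
det(A - λI) = 0 gives eigenvalues λ = -3, -2, -4.
For λ=-3: eigenvector (1,0,0).
For λ=-2: eigenvector (1,2,1).
For λ=-4: eigenvector (1,1,1).
General solution: C_1e^(-3t)(1,0,0) + C_2e^(-2t)(1,2,1) + C_3e^(-4t)(1,1,1).

x_1(t) = C_1e^(-3t) + C_2e^(-2t) + C_3e^(-4t), x_2(t) = 2C_2e^(-2t) + C_3e^(-4t), x_3(t) = C_2e^(-2t) + C_3e^(-4t)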